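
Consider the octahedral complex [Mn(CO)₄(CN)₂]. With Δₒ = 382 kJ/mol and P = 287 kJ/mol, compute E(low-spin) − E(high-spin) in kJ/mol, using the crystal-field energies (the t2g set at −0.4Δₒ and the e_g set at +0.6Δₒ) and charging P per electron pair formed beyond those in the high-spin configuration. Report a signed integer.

-190

Ligand charges: 4×(+0) from CO and 2×(-1) from CN⁻ sum to -2; with overall charge +0, Mn is +2.
Mn sits in group 7; removing 2 electrons leaves Mn²⁺ with 7 − 2 = 5 d electrons.
High-spin: t2g^3 e_g^2, CFSE = 0.0Δₒ = 0 kJ/mol.
Low-spin t2g^5 e_g^0 gives -2.0Δₒ = -764 kJ/mol, but forming 2 extra pairs costs 2P = 574 kJ/mol, so E(LS) = -764 + 574 = -190 kJ/mol.
E(LS) − E(HS) = -190 − (0) = -190 kJ/mol.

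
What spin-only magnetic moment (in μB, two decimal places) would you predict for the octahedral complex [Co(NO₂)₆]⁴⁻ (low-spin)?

Each NO₂⁻ contributes -1; 6 × (-1) = -6. With overall charge -4, Co is in the +2 oxidation state.
Co sits in group 9; removing 2 electrons leaves Co²⁺ with 9 − 2 = 7 d electrons.
Configuration: t2g^6 e_g^1 → 1 unpaired electron.
μ(spin-only) = √[1(1+2)] = √3 ≈ 1.73 μB.

1.73 μB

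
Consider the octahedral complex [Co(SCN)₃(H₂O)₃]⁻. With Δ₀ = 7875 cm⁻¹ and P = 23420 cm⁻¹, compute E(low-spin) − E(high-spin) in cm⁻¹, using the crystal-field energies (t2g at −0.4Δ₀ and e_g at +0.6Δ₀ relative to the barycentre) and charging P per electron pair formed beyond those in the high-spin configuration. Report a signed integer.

Ligand charges: 3×(-1) from SCN⁻ and 3×(+0) from H₂O sum to -3; with overall charge -1, Co is +2.
Co sits in group 9; removing 2 electrons leaves Co²⁺ with 9 − 2 = 7 d electrons.
High-spin d⁷ fills as t2g^5 e_g^2 with CFSE 5(−0.4) + 2(+0.6) = -0.8Δ₀ = -6300 cm⁻¹.
Low-spin t2g^6 e_g^1 gives -1.8Δ₀ = -14175 cm⁻¹, but forming 1 extra pair costs 1P = 23420 cm⁻¹, so E(LS) = -14175 + 23420 = 9245 cm⁻¹.
The difference is 9245 − (-6300) = 15545 cm⁻¹, so high-spin lies lower.

15545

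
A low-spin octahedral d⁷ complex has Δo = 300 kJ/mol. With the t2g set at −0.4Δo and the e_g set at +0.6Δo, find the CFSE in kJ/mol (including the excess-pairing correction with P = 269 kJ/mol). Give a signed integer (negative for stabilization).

Configuration: t2g^6 e_g^1.
CFSE(orbital) = 6×(-0.4Δo) + 1×(0.6Δo) = -1.8Δo; with Δo = 300 kJ/mol that is -540 kJ/mol.
Pairing penalty: 3 pairs vs 2 in the high-spin reference → 1 extra × P = 269 kJ/mol.
Combining: -540 + 269 = -271 kJ/mol.

-271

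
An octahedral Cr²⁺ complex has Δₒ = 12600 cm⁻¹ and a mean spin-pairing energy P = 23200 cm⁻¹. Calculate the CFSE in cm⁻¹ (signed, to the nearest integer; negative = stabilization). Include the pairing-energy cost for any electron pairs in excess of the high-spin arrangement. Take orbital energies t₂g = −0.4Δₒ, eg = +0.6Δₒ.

Cr²⁺: group 6, so d-count = 6 − 2 = 4.
Since Δₒ = 12600 cm⁻¹ < P = 23200 cm⁻¹, the complex adopts the high-spin configuration.
Configuration: t₂g³ eg¹.
Orbital CFSE = -0.6Δₒ = -0.6 × 12600 = -7560 cm⁻¹.
High-spin has no excess pairs, so no pairing correction applies.

-7560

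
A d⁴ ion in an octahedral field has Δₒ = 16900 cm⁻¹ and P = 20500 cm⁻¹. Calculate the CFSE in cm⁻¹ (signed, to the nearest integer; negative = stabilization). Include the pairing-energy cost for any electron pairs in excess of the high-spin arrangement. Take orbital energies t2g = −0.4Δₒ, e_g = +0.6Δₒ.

-10140

Δₒ < P, so pairing is avoided: the ground state is high-spin.
Filling d⁴ accordingly: t2g^3 e_g^1.
Orbital CFSE = -0.6Δₒ = -0.6 × 16900 = -10140 cm⁻¹.
High-spin has no excess pairs, so no pairing correction applies.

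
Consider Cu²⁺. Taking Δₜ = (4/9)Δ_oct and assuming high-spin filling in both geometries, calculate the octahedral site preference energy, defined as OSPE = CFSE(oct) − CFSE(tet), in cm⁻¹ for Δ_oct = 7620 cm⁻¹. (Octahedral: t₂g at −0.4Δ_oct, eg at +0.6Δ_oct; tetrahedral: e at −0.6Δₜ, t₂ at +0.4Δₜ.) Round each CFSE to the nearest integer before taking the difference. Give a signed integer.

-3217

Group 11 minus oxidation state +2 gives a d⁹ configuration for Cu²⁺.
Octahedral (high-spin): t2g^6 e_g^3, CFSE = 6(−0.4) + 3(+0.6) = -0.6Δ_oct = -0.6 × 7620 = -4572 cm⁻¹.
Tetrahedral: e^4 t2^5, CFSE = 4(−0.6) + 5(+0.4) = -0.4Δₜ = -0.4 × (4/9) × 7620 = -1355 cm⁻¹.
OSPE = CFSE(oct) − CFSE(tet) = -4572 − (-1355) = -3217 cm⁻¹.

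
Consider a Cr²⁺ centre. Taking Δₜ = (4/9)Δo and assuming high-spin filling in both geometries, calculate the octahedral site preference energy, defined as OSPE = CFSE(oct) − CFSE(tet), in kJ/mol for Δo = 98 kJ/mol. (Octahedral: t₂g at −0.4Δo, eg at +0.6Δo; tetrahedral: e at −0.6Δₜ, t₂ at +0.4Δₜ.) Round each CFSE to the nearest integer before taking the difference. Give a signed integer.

Group 6 minus oxidation state +2 gives a d⁴ configuration for Cr²⁺.
In an octahedral site d⁴ (HS) is t2g^3 e_g^1, giving CFSE(oct) = -0.6Δo = -59 kJ/mol.
Tetrahedral: e^2 t2^2, CFSE = 2(−0.6) + 2(+0.4) = -0.4Δₜ = -0.4 × (4/9) × 98 = -17 kJ/mol.
Subtracting, OSPE = -59 − (-17) = -42 kJ/mol.

-42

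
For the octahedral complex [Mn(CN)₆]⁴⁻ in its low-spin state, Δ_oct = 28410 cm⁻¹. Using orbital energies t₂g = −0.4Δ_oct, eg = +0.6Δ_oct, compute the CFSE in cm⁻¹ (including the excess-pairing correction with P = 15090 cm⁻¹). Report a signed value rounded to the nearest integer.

-26640

Each CN⁻ contributes -1; 6 × (-1) = -6. With overall charge -4, Mn is in the +2 oxidation state.
Mn is in group 7, so Mn²⁺ is d⁵ (7 − 2 = 5).
Configuration: t₂g⁵ eg⁰.
Orbital CFSE = 5(-0.4) + 0(0.6) = -2.0Δ_oct = -2.0 × 28410 = -56820 cm⁻¹.
Pairing penalty: 2 pairs vs 0 in the high-spin reference → 2 extra × P = 30180 cm⁻¹.
Net CFSE = -56820 + 30180 = -26640 cm⁻¹.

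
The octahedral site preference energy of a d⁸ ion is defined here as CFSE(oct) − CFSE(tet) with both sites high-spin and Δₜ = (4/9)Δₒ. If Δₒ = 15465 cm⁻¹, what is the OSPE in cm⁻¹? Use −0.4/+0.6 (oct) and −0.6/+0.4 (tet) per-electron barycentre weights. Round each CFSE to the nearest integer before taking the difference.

Octahedral (high-spin): t₂g⁶ eg², CFSE = 6(−0.4) + 2(+0.6) = -1.2Δₒ = -1.2 × 15465 = -18558 cm⁻¹.
Tetrahedral: e⁴ t₂⁴, CFSE = 4(−0.6) + 4(+0.4) = -0.8Δₜ = -0.8 × (4/9) × 15465 = -5499 cm⁻¹.
OSPE = CFSE(oct) − CFSE(tet) = -18558 − (-5499) = -13059 cm⁻¹.

-13059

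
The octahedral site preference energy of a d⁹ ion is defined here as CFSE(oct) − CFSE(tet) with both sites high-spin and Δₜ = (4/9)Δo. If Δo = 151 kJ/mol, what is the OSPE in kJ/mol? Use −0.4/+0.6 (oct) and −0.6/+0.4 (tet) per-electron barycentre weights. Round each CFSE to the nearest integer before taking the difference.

Octahedral (high-spin): t2g^6 e_g^3, CFSE = 6(−0.4) + 3(+0.6) = -0.6Δo = -0.6 × 151 = -91 kJ/mol.
In a tetrahedral site the filling is e^4 t2^5: CFSE(tet) = -0.4Δₜ = -0.4 × (4/9)(151) = -27 kJ/mol.
Subtracting, OSPE = -91 − (-27) = -64 kJ/mol.

-64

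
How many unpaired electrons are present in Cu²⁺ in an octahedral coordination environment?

1

Cu²⁺: group 11, so d-count = 11 − 2 = 9.
For octahedral d⁹ the high- and low-spin configurations coincide.
Configuration: t2g^6 e_g^3, giving 1 unpaired electron.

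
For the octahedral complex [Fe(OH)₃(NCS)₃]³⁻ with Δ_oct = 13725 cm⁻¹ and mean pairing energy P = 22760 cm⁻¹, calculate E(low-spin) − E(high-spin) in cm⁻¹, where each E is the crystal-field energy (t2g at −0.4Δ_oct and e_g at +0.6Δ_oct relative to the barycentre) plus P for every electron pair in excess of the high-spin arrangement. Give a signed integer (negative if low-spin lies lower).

18070

Ligand charges: 3×(-1) from OH⁻ and 3×(-1) from NCS⁻ sum to -6; with overall charge -3, Fe is +3.
Group 8 minus oxidation state +3 gives a d⁵ configuration for Fe³⁺.
High-spin d⁵ fills as t2g^3 e_g^2 with CFSE 3(−0.4) + 2(+0.6) = 0.0Δ_oct = 0 cm⁻¹.
Low-spin: t2g^5 e_g^0, orbital CFSE = -2.0Δ_oct = -27450 cm⁻¹; plus 2 excess pairs × P = +45520 cm⁻¹; total 18070 cm⁻¹.
The difference is 18070 − (0) = 18070 cm⁻¹, so high-spin lies lower.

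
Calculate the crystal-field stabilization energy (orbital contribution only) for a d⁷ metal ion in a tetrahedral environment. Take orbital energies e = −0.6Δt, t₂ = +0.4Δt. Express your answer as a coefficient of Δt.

With tetrahedral geometry the complex is necessarily high-spin.
Configuration: e⁴ t₂³.
CFSE = 4(-0.6Δt) + 3(0.4Δt) = -2.4Δt + 1.2Δt = -1.2Δt.

-1.2 Δt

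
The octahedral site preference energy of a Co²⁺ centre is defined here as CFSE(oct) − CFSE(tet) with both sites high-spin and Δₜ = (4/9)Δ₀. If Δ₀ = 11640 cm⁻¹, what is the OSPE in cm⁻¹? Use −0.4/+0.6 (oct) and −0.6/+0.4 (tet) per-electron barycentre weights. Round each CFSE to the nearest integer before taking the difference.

Co²⁺: group 9, so d-count = 9 − 2 = 7.
Octahedral high-spin t2g^5 e_g^2: CFSE = -0.8 × 11640 = -9312 cm⁻¹.
Tetrahedral e^4 t2^3 gives -1.2Δₜ = -1.2 × (4/9) × 11640 = -6208 cm⁻¹.
OSPE = -9312 − (-6208) = -3104 cm⁻¹.

-3104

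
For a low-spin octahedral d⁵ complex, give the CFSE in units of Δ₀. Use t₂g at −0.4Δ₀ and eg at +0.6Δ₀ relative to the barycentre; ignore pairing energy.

Configuration: t₂g⁵ eg⁰.
CFSE = 5(-0.4Δ₀) + 0(0.6Δ₀) = -2.0Δ₀ + 0.0Δ₀ = -2.0Δ₀.

-2.0 Δ₀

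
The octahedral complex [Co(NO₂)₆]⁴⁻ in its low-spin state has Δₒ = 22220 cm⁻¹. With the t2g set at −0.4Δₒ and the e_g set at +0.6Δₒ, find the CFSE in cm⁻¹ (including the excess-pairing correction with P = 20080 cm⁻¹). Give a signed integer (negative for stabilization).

Each NO₂⁻ contributes -1; 6 × (-1) = -6. With overall charge -4, Co is in the +2 oxidation state.
Co sits in group 9; removing 2 electrons leaves Co²⁺ with 9 − 2 = 7 d electrons.
Configuration: t2g^6 e_g^1.
CFSE(orbital) = 6×(-0.4Δₒ) + 1×(0.6Δₒ) = -1.8Δₒ; with Δₒ = 22220 cm⁻¹ that is -39996 cm⁻¹.
Pairing penalty: 3 pairs vs 2 in the high-spin reference → 1 extra × P = 20080 cm⁻¹.
Combining: -39996 + 20080 = -19916 cm⁻¹.

-19916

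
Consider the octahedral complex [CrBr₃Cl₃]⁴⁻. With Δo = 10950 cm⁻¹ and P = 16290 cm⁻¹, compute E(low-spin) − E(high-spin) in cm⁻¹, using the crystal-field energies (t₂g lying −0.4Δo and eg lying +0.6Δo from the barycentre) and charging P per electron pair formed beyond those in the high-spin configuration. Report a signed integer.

Ligand charges: 3×(-1) from Br⁻ and 3×(-1) from Cl⁻ sum to -6; with overall charge -4, Cr is +2.
Cr²⁺: group 6, so d-count = 6 − 2 = 4.
High-spin d⁴ fills as t₂g³ eg¹ with CFSE 3(−0.4) + 1(+0.6) = -0.6Δo = -6570 cm⁻¹.
For low-spin the configuration is t₂g⁴ eg⁰: orbital energy -1.6 × 10950 = -17520 cm⁻¹, and 1 additional pair relative to high-spin adds 16290 cm⁻¹, giving -1230 cm⁻¹.
E(LS) − E(HS) = -1230 − (-6570) = 5340 cm⁻¹.

5340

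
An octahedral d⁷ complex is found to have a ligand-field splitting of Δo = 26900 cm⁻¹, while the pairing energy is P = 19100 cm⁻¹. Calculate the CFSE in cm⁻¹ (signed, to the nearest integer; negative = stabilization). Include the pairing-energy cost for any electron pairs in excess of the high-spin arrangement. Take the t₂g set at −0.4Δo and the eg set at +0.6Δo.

With Δo > P the complex is low-spin.
Filling d⁷ accordingly: t₂g⁶ eg¹.
Orbital CFSE = -1.8Δo = -1.8 × 26900 = -48420 cm⁻¹.
Excess pairs vs high-spin: 3 − 2 = 1; pairing cost = +19100 cm⁻¹.
Net CFSE = -48420 + 19100 = -29320 cm⁻¹.

-29320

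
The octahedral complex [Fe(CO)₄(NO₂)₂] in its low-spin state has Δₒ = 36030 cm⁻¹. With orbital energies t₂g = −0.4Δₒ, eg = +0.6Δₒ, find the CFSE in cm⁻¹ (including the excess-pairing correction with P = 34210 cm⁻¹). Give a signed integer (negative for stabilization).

Ligand charges: 4×(+0) from CO and 2×(-1) from NO₂⁻ sum to -2; with overall charge +0, Fe is +2.
Fe is in group 8, so Fe²⁺ is d⁶ (8 − 2 = 6).
Configuration: t₂g⁶ eg⁰.
The orbital stabilization is -2.4Δₒ = -2.4 × 36030 = -86472 cm⁻¹.
High-spin d⁶ would be t₂g⁴ eg² with 1 pair; low-spin has 3, so 2 excess pairs cost +2P = +68420 cm⁻¹.
Combining: -86472 + 68420 = -18052 cm⁻¹.

-18052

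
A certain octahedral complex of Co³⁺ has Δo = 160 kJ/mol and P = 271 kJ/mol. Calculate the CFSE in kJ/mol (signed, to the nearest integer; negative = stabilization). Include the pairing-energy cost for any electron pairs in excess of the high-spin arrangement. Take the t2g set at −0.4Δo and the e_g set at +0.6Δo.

Group 9 minus oxidation state +3 gives a d⁶ configuration for Co³⁺.
With Δo < P the complex is high-spin.
That gives t2g^4 e_g^2.
Orbital CFSE = -0.4Δo = -0.4 × 160 = -64 kJ/mol.
High-spin has no excess pairs, so no pairing correction applies.

-64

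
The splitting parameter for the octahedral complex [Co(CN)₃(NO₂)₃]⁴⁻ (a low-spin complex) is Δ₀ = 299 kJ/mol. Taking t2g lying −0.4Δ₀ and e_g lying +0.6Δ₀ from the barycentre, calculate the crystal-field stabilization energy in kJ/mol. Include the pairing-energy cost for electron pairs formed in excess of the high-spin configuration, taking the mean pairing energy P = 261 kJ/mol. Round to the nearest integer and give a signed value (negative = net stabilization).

Ligand charges: 3×(-1) from CN⁻ and 3×(-1) from NO₂⁻ sum to -6; with overall charge -4, Co is +2.
Co is in group 9, so Co²⁺ is d⁷ (9 − 2 = 7).
The d⁷ electrons fill as t2g^6 e_g^1.
Orbital CFSE = 6(-0.4) + 1(0.6) = -1.8Δ₀ = -1.8 × 299 = -538 kJ/mol.
High-spin d⁷ would be t2g^5 e_g^2 with 2 pairs; low-spin has 3, so 1 excess pair costs +1P = +261 kJ/mol.
Net CFSE = -538 + 261 = -277 kJ/mol.

-277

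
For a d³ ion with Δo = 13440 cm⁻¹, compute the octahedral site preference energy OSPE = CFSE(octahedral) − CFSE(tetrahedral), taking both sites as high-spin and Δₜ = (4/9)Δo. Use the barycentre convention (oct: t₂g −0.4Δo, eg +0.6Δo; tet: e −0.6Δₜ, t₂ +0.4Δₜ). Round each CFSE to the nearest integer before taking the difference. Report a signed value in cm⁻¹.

Octahedral (high-spin): t₂g³ eg⁰, CFSE = 3(−0.4) + 0(+0.6) = -1.2Δo = -1.2 × 13440 = -16128 cm⁻¹.
In a tetrahedral site the filling is e² t₂¹: CFSE(tet) = -0.8Δₜ = -0.8 × (4/9)(13440) = -4779 cm⁻¹.
OSPE = CFSE(oct) − CFSE(tet) = -16128 − (-4779) = -11349 cm⁻¹.

-11349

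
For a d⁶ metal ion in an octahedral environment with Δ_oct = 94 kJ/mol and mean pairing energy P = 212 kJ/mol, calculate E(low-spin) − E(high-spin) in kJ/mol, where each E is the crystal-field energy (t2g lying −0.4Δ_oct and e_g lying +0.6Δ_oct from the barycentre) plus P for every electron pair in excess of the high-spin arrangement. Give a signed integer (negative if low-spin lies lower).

236

In the high-spin limit (t2g^4 e_g^2) the orbital term is -0.4Δ_oct = -38 kJ/mol, with no excess pairing.
Low-spin t2g^6 e_g^0 gives -2.4Δ_oct = -226 kJ/mol, but forming 2 extra pairs costs 2P = 424 kJ/mol, so E(LS) = -226 + 424 = 198 kJ/mol.
E(LS) − E(HS) = 198 − (-38) = 236 kJ/mol.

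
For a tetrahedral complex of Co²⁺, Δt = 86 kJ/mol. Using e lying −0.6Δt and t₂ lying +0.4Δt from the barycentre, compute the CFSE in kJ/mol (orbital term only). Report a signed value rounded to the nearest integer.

Co is in group 9, so Co²⁺ is d⁷ (9 − 2 = 7).
Tetrahedral fields are weak (Δₜ ≈ 4/9 Δₒ), so electrons fill high-spin.
Electron filling gives e⁴ t₂³.
Orbital CFSE = 4(-0.6) + 3(0.4) = -1.2Δt = -1.2 × 86 = -103 kJ/mol.

-103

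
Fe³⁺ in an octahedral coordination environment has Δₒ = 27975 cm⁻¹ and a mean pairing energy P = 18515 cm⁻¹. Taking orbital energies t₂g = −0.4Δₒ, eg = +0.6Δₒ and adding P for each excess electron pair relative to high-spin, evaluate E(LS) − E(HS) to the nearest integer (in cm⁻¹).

Fe sits in group 8; removing 3 electrons leaves Fe³⁺ with 8 − 3 = 5 d electrons.
High-spin d⁵ fills as t₂g³ eg² with CFSE 3(−0.4) + 2(+0.6) = 0.0Δₒ = 0 cm⁻¹.
For low-spin the configuration is t₂g⁵ eg⁰: orbital energy -2.0 × 27975 = -55950 cm⁻¹, and 2 additional pairs relative to high-spin add 37030 cm⁻¹, giving -18920 cm⁻¹.
The difference is -18920 − (0) = -18920 cm⁻¹, so low-spin lies lower.

-18920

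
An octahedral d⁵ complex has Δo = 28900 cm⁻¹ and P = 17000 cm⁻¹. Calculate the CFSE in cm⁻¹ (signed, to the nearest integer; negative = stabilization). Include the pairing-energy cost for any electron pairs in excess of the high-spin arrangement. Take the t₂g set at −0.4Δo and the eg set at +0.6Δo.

Δo > P, so pairing is preferred: the ground state is low-spin.
Configuration: t₂g⁵ eg⁰.
Orbital CFSE = -2.0Δo = -2.0 × 28900 = -57800 cm⁻¹.
Excess pairs vs high-spin: 2 − 0 = 2; pairing cost = +34000 cm⁻¹.
Net CFSE = -57800 + 34000 = -23800 cm⁻¹.

-23800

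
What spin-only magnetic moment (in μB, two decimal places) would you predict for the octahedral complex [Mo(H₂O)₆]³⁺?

3.87 μB

H₂O is neutral, so the +3 overall charge sits on Mo: oxidation state +3.
Mo³⁺: group 6, so d-count = 6 − 3 = 3.
For octahedral d³ the high- and low-spin configurations coincide.
Configuration: t2g^3 e_g^0 → 3 unpaired electrons.
μ(spin-only) = √[3(3+2)] = √15 ≈ 3.87 μB.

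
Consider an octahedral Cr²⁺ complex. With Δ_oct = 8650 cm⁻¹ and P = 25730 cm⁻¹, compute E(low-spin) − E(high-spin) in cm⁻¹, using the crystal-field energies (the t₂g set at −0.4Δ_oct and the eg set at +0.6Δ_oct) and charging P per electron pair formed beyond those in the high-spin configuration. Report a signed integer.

Cr²⁺: group 6, so d-count = 6 − 2 = 4.
High-spin: t₂g³ eg¹, CFSE = -0.6Δ_oct = -5190 cm⁻¹.
Low-spin t₂g⁴ eg⁰ gives -1.6Δ_oct = -13840 cm⁻¹, but forming 1 extra pair costs 1P = 25730 cm⁻¹, so E(LS) = -13840 + 25730 = 11890 cm⁻¹.
E(LS) − E(HS) = 11890 − (-5190) = 17080 cm⁻¹.

17080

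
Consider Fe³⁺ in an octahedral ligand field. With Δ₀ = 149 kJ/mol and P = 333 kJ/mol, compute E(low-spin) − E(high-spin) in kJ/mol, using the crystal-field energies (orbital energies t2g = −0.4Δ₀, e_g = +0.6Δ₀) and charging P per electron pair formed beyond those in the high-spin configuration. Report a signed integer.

368

Group 8 minus oxidation state +3 gives a d⁵ configuration for Fe³⁺.
In the high-spin limit (t2g^3 e_g^2) the orbital term is 0.0Δ₀ = 0 kJ/mol, with no excess pairing.
Low-spin t2g^5 e_g^0 gives -2.0Δ₀ = -298 kJ/mol, but forming 2 extra pairs costs 2P = 666 kJ/mol, so E(LS) = -298 + 666 = 368 kJ/mol.
Thus E(LS) − E(HS) = 368 kJ/mol.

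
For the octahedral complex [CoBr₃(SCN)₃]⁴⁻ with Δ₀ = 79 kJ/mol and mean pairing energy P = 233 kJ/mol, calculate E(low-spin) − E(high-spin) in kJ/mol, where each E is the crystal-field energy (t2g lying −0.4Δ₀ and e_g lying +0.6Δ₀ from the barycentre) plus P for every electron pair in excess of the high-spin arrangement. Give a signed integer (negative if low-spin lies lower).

154

Ligand charges: 3×(-1) from Br⁻ and 3×(-1) from SCN⁻ sum to -6; with overall charge -4, Co is +2.
Co is in group 9, so Co²⁺ is d⁷ (9 − 2 = 7).
High-spin d⁷ fills as t2g^5 e_g^2 with CFSE 5(−0.4) + 2(+0.6) = -0.8Δ₀ = -63 kJ/mol.
Low-spin: t2g^6 e_g^1, orbital CFSE = -1.8Δ₀ = -142 kJ/mol; plus 1 excess pair × P = +233 kJ/mol; total 91 kJ/mol.
The difference is 91 − (-63) = 154 kJ/mol, so high-spin lies lower.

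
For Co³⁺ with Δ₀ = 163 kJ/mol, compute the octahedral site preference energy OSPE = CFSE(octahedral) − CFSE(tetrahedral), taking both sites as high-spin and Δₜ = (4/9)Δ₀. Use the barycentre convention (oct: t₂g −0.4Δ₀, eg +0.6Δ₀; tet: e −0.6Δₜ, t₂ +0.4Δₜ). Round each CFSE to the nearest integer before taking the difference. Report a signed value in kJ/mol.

Group 9 minus oxidation state +3 gives a d⁶ configuration for Co³⁺.
Octahedral (high-spin): t₂g⁴ eg², CFSE = 4(−0.4) + 2(+0.6) = -0.4Δ₀ = -0.4 × 163 = -65 kJ/mol.
In a tetrahedral site the filling is e³ t₂³: CFSE(tet) = -0.6Δₜ = -0.6 × (4/9)(163) = -43 kJ/mol.
OSPE = -65 − (-43) = -22 kJ/mol.

-22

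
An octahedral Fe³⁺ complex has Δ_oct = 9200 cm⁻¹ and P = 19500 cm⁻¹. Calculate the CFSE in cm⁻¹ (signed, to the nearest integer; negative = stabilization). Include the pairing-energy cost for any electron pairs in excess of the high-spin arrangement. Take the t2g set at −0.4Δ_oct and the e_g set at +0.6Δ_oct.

0

Fe sits in group 8; removing 3 electrons leaves Fe³⁺ with 8 − 3 = 5 d electrons.
Δ_oct < P, so pairing is avoided: the ground state is high-spin.
Filling d⁵ accordingly: t2g^3 e_g^2.
Orbital CFSE = 0.0Δ_oct = 0.0 × 9200 = 0 cm⁻¹.
High-spin has no excess pairs, so no pairing correction applies.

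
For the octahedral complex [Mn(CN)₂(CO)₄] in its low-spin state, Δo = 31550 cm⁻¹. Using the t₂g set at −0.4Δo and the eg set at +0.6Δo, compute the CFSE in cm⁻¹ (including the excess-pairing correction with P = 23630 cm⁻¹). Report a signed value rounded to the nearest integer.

-15840

Ligand charges: 2×(-1) from CN⁻ and 4×(+0) from CO sum to -2; with overall charge +0, Mn is +2.
Mn sits in group 7; removing 2 electrons leaves Mn²⁺ with 7 − 2 = 5 d electrons.
The d⁵ electrons fill as t₂g⁵ eg⁰.
Orbital CFSE = 5(-0.4) + 0(0.6) = -2.0Δo = -2.0 × 31550 = -63100 cm⁻¹.
Relative to high-spin t₂g³ eg² (0 paired), the low-spin configuration has 2 additional pairs, contributing +2 × 23630 = +47260 cm⁻¹.
Net CFSE = -63100 + 47260 = -15840 cm⁻¹.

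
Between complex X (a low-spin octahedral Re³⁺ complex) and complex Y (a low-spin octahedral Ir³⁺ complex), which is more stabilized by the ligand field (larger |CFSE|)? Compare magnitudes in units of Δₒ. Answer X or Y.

X: Re³⁺: group 7, so d-count = 7 − 3 = 4; t2g^4 e_g^0, CFSE = -1.6Δₒ.
Y: Group 9 minus oxidation state +3 gives a d⁶ configuration for Ir³⁺; t₂g⁶ eg⁰, CFSE = -2.4Δₒ.
So Y has the larger |CFSE|.

Y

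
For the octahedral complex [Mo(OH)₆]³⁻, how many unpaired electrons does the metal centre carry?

3

Each OH⁻ contributes -1; 6 × (-1) = -6. With overall charge -3, Mo is in the +3 oxidation state.
Group 6 minus oxidation state +3 gives a d³ configuration for Mo³⁺.
Configuration: t₂g³ eg⁰, giving 3 unpaired electrons.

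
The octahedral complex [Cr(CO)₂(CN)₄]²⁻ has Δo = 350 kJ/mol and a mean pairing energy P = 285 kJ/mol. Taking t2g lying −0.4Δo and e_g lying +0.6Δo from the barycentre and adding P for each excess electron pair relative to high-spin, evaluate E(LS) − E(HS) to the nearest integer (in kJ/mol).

-65

Ligand charges: 2×(+0) from CO and 4×(-1) from CN⁻ sum to -4; with overall charge -2, Cr is +2.
Cr²⁺: group 6, so d-count = 6 − 2 = 4.
In the high-spin limit (t2g^3 e_g^1) the orbital term is -0.6Δo = -210 kJ/mol, with no excess pairing.
For low-spin the configuration is t2g^4 e_g^0: orbital energy -1.6 × 350 = -560 kJ/mol, and 1 additional pair relative to high-spin adds 285 kJ/mol, giving -275 kJ/mol.
E(LS) − E(HS) = -275 − (-210) = -65 kJ/mol.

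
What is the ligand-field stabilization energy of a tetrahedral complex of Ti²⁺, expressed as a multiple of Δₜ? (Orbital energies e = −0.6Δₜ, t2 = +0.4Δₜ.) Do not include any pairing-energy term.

-1.2 Δₜ

Ti²⁺: group 4, so d-count = 4 − 2 = 2.
Tetrahedral splitting is small, so the complex is high-spin.
Configuration: e^2 t2^0.
CFSE = 2(-0.6Δₜ) + 0(0.4Δₜ) = -1.2Δₜ + 0.0Δₜ = -1.2Δₜ.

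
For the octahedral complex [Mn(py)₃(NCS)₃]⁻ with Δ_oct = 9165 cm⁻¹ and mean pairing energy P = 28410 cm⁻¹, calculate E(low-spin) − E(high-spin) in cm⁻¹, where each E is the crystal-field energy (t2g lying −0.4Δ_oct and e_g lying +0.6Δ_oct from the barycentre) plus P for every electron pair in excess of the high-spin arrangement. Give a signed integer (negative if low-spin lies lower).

38490

Ligand charges: 3×(+0) from py and 3×(-1) from NCS⁻ sum to -3; with overall charge -1, Mn is +2.
Group 7 minus oxidation state +2 gives a d⁵ configuration for Mn²⁺.
High-spin d⁵ fills as t2g^3 e_g^2 with CFSE 3(−0.4) + 2(+0.6) = 0.0Δ_oct = 0 cm⁻¹.
Low-spin t2g^5 e_g^0 gives -2.0Δ_oct = -18330 cm⁻¹, but forming 2 extra pairs costs 2P = 56820 cm⁻¹, so E(LS) = -18330 + 56820 = 38490 cm⁻¹.
Thus E(LS) − E(HS) = 38490 cm⁻¹.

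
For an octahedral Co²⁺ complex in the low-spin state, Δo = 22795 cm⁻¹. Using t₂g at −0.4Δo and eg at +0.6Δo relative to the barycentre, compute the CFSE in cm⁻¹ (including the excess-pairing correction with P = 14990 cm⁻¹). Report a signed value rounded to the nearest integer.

-26041

Co is in group 9, so Co²⁺ is d⁷ (9 − 2 = 7).
Electron filling gives t₂g⁶ eg¹.
The orbital stabilization is -1.8Δo = -1.8 × 22795 = -41031 cm⁻¹.
Pairing penalty: 3 pairs vs 2 in the high-spin reference → 1 extra × P = 14990 cm⁻¹.
Net CFSE = -41031 + 14990 = -26041 cm⁻¹.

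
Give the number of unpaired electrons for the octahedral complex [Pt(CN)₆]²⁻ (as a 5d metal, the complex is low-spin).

0

Each CN⁻ contributes -1; 6 × (-1) = -6. With overall charge -2, Pt is in the +4 oxidation state.
Group 10 minus oxidation state +4 gives a d⁶ configuration for Pt⁴⁺.
Configuration: t₂g⁶ eg⁰, giving 0 unpaired electrons.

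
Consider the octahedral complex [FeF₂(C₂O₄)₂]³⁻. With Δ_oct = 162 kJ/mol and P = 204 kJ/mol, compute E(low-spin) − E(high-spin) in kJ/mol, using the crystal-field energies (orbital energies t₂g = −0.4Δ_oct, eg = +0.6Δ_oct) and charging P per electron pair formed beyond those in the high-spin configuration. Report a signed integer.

84

Ligand charges: 2×(-1) from F⁻ and 2×(-2) from C₂O₄²⁻ sum to -6; with overall charge -3, Fe is +3.
Fe sits in group 8; removing 3 electrons leaves Fe³⁺ with 8 − 3 = 5 d electrons.
High-spin d⁵ fills as t₂g³ eg² with CFSE 3(−0.4) + 2(+0.6) = 0.0Δ_oct = 0 kJ/mol.
Low-spin t₂g⁵ eg⁰ gives -2.0Δ_oct = -324 kJ/mol, but forming 2 extra pairs costs 2P = 408 kJ/mol, so E(LS) = -324 + 408 = 84 kJ/mol.
E(LS) − E(HS) = 84 − (0) = 84 kJ/mol.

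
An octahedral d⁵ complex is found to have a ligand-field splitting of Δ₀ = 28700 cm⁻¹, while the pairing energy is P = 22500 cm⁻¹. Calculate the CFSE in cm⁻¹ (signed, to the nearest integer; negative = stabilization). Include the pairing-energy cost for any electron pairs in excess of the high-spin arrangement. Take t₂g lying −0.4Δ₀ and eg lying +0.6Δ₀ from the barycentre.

Here Δ₀ > P (28700 > 22500), so the low-spin state is favoured.
Configuration: t₂g⁵ eg⁰.
Orbital CFSE = -2.0Δ₀ = -2.0 × 28700 = -57400 cm⁻¹.
Excess pairs vs high-spin: 2 − 0 = 2; pairing cost = +45000 cm⁻¹.
Net CFSE = -57400 + 45000 = -12400 cm⁻¹.

-12400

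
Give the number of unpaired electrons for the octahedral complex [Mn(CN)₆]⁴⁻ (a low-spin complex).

1

Each CN⁻ contributes -1; 6 × (-1) = -6. With overall charge -4, Mn is in the +2 oxidation state.
Mn²⁺: group 7, so d-count = 7 − 2 = 5.
Configuration: t2g^5 e_g^0, giving 1 unpaired electron.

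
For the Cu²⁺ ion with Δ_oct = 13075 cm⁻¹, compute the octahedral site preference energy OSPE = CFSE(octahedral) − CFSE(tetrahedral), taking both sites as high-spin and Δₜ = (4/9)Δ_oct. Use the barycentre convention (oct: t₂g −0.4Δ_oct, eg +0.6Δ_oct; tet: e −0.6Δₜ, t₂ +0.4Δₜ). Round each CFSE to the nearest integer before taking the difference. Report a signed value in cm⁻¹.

-5521

Cu sits in group 11; removing 2 electrons leaves Cu²⁺ with 11 − 2 = 9 d electrons.
Octahedral (high-spin): t₂g⁶ eg³, CFSE = 6(−0.4) + 3(+0.6) = -0.6Δ_oct = -0.6 × 13075 = -7845 cm⁻¹.
Tetrahedral e⁴ t₂⁵ gives -0.4Δₜ = -0.4 × (4/9) × 13075 = -2324 cm⁻¹.
Subtracting, OSPE = -7845 − (-2324) = -5521 cm⁻¹.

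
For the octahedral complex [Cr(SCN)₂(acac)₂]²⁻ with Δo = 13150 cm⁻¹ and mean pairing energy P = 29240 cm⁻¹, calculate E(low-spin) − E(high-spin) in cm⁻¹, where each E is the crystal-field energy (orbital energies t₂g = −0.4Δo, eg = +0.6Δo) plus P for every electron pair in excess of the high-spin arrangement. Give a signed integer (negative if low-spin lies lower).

Ligand charges: 2×(-1) from SCN⁻ and 2×(-1) from acac⁻ sum to -4; with overall charge -2, Cr is +2.
Group 6 minus oxidation state +2 gives a d⁴ configuration for Cr²⁺.
In the high-spin limit (t₂g³ eg¹) the orbital term is -0.6Δo = -7890 cm⁻¹, with no excess pairing.
Low-spin t₂g⁴ eg⁰ gives -1.6Δo = -21040 cm⁻¹, but forming 1 extra pair costs 1P = 29240 cm⁻¹, so E(LS) = -21040 + 29240 = 8200 cm⁻¹.
The difference is 8200 − (-7890) = 16090 cm⁻¹, so high-spin lies lower.

16090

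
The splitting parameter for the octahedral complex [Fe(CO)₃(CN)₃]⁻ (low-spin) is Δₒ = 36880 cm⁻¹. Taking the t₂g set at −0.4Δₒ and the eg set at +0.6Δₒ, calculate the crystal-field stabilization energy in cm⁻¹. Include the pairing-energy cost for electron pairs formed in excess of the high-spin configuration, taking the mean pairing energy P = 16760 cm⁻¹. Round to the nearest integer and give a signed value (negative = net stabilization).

Ligand charges: 3×(+0) from CO and 3×(-1) from CN⁻ sum to -3; with overall charge -1, Fe is +2.
Fe is in group 8, so Fe²⁺ is d⁶ (8 − 2 = 6).
Electron filling gives t₂g⁶ eg⁰.
Orbital CFSE = 6(-0.4) + 0(0.6) = -2.4Δₒ = -2.4 × 36880 = -88512 cm⁻¹.
High-spin d⁶ would be t₂g⁴ eg² with 1 pair; low-spin has 3, so 2 excess pairs cost +2P = +33520 cm⁻¹.
Overall CFSE = -88512 + 33520 = -54992 cm⁻¹.

-54992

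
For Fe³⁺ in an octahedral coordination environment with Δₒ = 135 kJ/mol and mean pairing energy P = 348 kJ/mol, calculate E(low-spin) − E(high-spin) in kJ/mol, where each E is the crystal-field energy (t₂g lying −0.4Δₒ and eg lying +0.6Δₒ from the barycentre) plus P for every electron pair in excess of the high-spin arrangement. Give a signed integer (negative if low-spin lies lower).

Group 8 minus oxidation state +3 gives a d⁵ configuration for Fe³⁺.
In the high-spin limit (t₂g³ eg²) the orbital term is 0.0Δₒ = 0 kJ/mol, with no excess pairing.
For low-spin the configuration is t₂g⁵ eg⁰: orbital energy -2.0 × 135 = -270 kJ/mol, and 2 additional pairs relative to high-spin add 696 kJ/mol, giving 426 kJ/mol.
Thus E(LS) − E(HS) = 426 kJ/mol.

426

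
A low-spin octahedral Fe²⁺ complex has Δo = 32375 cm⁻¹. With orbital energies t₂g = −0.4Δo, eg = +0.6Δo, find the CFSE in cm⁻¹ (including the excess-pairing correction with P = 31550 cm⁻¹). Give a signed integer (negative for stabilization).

-14600

Fe is in group 8, so Fe²⁺ is d⁶ (8 − 2 = 6).
Electron filling gives t₂g⁶ eg⁰.
CFSE(orbital) = 6×(-0.4Δo) + 0×(0.6Δo) = -2.4Δo; with Δo = 32375 cm⁻¹ that is -77700 cm⁻¹.
Pairing penalty: 3 pairs vs 1 in the high-spin reference → 2 extra × P = 63100 cm⁻¹.
Net CFSE = -77700 + 63100 = -14600 cm⁻¹.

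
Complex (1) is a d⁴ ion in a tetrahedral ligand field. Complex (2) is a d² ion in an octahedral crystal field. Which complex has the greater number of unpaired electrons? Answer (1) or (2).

(1)

(1): Tetrahedral fields are weak (Δₜ ≈ 4/9 Δₒ), so electrons fill high-spin; e² t₂² → 4 unpaired.
(2): For octahedral d² the high- and low-spin configurations coincide; t₂g² eg⁰ → 2 unpaired.
So (1) has more unpaired electrons.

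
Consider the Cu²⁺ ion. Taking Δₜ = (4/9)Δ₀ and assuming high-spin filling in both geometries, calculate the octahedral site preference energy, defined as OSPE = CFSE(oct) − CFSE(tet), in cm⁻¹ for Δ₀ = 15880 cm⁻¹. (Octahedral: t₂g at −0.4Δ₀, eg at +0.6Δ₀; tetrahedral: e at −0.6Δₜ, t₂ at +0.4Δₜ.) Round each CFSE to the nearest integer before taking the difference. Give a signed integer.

Cu is in group 11, so Cu²⁺ is d⁹ (11 − 2 = 9).
In an octahedral site d⁹ (HS) is t₂g⁶ eg³, giving CFSE(oct) = -0.6Δ₀ = -9528 cm⁻¹.
In a tetrahedral site the filling is e⁴ t₂⁵: CFSE(tet) = -0.4Δₜ = -0.4 × (4/9)(15880) = -2823 cm⁻¹.
OSPE = -9528 − (-2823) = -6705 cm⁻¹.

-6705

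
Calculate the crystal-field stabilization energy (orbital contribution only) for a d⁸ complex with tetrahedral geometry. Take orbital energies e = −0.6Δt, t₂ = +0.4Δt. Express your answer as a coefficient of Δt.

-0.8 Δt

With tetrahedral geometry the complex is necessarily high-spin.
Configuration: e⁴ t₂⁴.
CFSE = 4(-0.6Δt) + 4(0.4Δt) = -2.4Δt + 1.6Δt = -0.8Δt.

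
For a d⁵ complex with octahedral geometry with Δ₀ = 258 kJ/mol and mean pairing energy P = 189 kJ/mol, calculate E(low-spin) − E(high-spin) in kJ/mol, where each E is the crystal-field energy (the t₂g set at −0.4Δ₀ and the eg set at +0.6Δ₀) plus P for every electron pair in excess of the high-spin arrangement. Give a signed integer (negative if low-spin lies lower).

-138

High-spin: t₂g³ eg², CFSE = 0.0Δ₀ = 0 kJ/mol.
For low-spin the configuration is t₂g⁵ eg⁰: orbital energy -2.0 × 258 = -516 kJ/mol, and 2 additional pairs relative to high-spin add 378 kJ/mol, giving -138 kJ/mol.
Thus E(LS) − E(HS) = -138 kJ/mol.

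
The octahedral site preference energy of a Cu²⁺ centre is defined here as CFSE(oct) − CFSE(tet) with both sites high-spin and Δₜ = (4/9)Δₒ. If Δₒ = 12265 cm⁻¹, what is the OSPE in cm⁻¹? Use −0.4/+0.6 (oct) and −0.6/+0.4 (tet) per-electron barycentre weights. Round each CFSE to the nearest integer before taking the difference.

-5179

Group 11 minus oxidation state +2 gives a d⁹ configuration for Cu²⁺.
In an octahedral site d⁹ (HS) is t2g^6 e_g^3, giving CFSE(oct) = -0.6Δₒ = -7359 cm⁻¹.
Tetrahedral: e^4 t2^5, CFSE = 4(−0.6) + 5(+0.4) = -0.4Δₜ = -0.4 × (4/9) × 12265 = -2180 cm⁻¹.
Subtracting, OSPE = -7359 − (-2180) = -5179 cm⁻¹.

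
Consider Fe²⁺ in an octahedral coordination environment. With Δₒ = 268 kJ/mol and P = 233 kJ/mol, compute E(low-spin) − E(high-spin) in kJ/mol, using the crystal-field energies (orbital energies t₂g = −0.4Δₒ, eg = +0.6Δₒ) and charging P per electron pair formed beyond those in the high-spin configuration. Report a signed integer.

Group 8 minus oxidation state +2 gives a d⁶ configuration for Fe²⁺.
High-spin: t₂g⁴ eg², CFSE = -0.4Δₒ = -107 kJ/mol.
For low-spin the configuration is t₂g⁶ eg⁰: orbital energy -2.4 × 268 = -643 kJ/mol, and 2 additional pairs relative to high-spin add 466 kJ/mol, giving -177 kJ/mol.
Thus E(LS) − E(HS) = -70 kJ/mol.

-70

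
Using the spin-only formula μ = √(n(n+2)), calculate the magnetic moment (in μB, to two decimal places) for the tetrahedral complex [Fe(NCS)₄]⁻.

5.92 μB

Each NCS⁻ contributes -1; 4 × (-1) = -4. With overall charge -1, Fe is in the +3 oxidation state.
Group 8 minus oxidation state +3 gives a d⁵ configuration for Fe³⁺.
Tetrahedral fields are weak (Δₜ ≈ 4/9 Δₒ), so electrons fill high-spin.
Configuration: e² t₂³ → 5 unpaired electrons.
μ(spin-only) = √[5(5+2)] = √35 ≈ 5.92 μB.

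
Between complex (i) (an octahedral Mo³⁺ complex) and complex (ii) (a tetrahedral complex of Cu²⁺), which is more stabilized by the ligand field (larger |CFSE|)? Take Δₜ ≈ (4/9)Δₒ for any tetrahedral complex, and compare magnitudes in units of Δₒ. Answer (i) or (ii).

(i)

(i): Mo sits in group 6; removing 3 electrons leaves Mo³⁺ with 6 − 3 = 3 d electrons; t₂g³ eg⁰, CFSE = -1.2Δₒ.
(ii): Cu sits in group 11; removing 2 electrons leaves Cu²⁺ with 11 − 2 = 9 d electrons; With tetrahedral geometry the complex is necessarily high-spin; e⁴ t₂⁵, CFSE = -0.4Δₜ ≈ -0.18Δₒ.
So (i) has the larger |CFSE|.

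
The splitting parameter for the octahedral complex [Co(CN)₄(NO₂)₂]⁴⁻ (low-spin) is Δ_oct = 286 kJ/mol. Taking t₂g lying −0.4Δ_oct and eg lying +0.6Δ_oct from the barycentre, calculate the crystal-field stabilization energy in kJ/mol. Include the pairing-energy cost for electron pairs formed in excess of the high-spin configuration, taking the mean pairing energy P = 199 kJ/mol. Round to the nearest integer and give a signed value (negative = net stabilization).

Ligand charges: 4×(-1) from CN⁻ and 2×(-1) from NO₂⁻ sum to -6; with overall charge -4, Co is +2.
Group 9 minus oxidation state +2 gives a d⁷ configuration for Co²⁺.
Electron filling gives t₂g⁶ eg¹.
The orbital stabilization is -1.8Δ_oct = -1.8 × 286 = -515 kJ/mol.
Relative to high-spin t₂g⁵ eg² (2 paired), the low-spin configuration has 1 additional pair, contributing +1 × 199 = +199 kJ/mol.
Combining: -515 + 199 = -316 kJ/mol.

-316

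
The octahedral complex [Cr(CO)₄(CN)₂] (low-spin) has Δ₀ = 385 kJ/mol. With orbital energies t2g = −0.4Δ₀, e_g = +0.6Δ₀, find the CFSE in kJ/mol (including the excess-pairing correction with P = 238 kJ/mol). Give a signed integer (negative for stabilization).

Ligand charges: 4×(+0) from CO and 2×(-1) from CN⁻ sum to -2; with overall charge +0, Cr is +2.
Cr is in group 6, so Cr²⁺ is d⁴ (6 − 2 = 4).
Electron filling gives t2g^4 e_g^0.
The orbital stabilization is -1.6Δ₀ = -1.6 × 385 = -616 kJ/mol.
High-spin d⁴ would be t2g^3 e_g^1 with 0 pairs; low-spin has 1, so 1 excess pair costs +1P = +238 kJ/mol.
Combining: -616 + 238 = -378 kJ/mol.

-378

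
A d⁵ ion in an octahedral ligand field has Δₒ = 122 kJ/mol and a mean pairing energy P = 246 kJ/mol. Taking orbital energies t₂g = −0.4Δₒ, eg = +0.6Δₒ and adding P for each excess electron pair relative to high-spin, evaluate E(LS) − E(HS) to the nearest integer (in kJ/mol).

In the high-spin limit (t₂g³ eg²) the orbital term is 0.0Δₒ = 0 kJ/mol, with no excess pairing.
For low-spin the configuration is t₂g⁵ eg⁰: orbital energy -2.0 × 122 = -244 kJ/mol, and 2 additional pairs relative to high-spin add 492 kJ/mol, giving 248 kJ/mol.
E(LS) − E(HS) = 248 − (0) = 248 kJ/mol.

248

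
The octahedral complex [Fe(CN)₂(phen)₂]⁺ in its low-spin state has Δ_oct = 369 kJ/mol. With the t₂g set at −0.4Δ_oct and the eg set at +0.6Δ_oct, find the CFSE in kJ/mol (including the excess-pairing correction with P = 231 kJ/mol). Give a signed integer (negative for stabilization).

-276

Ligand charges: 2×(-1) from CN⁻ and 2×(+0) from phen sum to -2; with overall charge +1, Fe is +3.
Fe³⁺: group 8, so d-count = 8 − 3 = 5.
Electron filling gives t₂g⁵ eg⁰.
Orbital CFSE = 5(-0.4) + 0(0.6) = -2.0Δ_oct = -2.0 × 369 = -738 kJ/mol.
Relative to high-spin t₂g³ eg² (0 paired), the low-spin configuration has 2 additional pairs, contributing +2 × 231 = +462 kJ/mol.
Combining: -738 + 462 = -276 kJ/mol.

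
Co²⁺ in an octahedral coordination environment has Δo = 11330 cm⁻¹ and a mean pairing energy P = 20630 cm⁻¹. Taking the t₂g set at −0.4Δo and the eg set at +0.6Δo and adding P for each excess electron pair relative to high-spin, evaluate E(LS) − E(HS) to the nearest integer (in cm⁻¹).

9300

Co²⁺: group 9, so d-count = 9 − 2 = 7.
High-spin: t₂g⁵ eg², CFSE = -0.8Δo = -9064 cm⁻¹.
Low-spin t₂g⁶ eg¹ gives -1.8Δo = -20394 cm⁻¹, but forming 1 extra pair costs 1P = 20630 cm⁻¹, so E(LS) = -20394 + 20630 = 236 cm⁻¹.
Thus E(LS) − E(HS) = 9300 cm⁻¹.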